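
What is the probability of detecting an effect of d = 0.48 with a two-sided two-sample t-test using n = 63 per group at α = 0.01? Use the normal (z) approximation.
Power ≈ 0.55

Power calculation (two-sample t-test, normal approximation):
z_β = d · √(n/2) - z_{α/2}
z_β = 0.48 · √(63/2) - 2.576
z_β = 0.48 · 5.612 - 2.576
z_β = 0.118

Power = Φ(z_β) = Φ(0.118) ≈ 0.547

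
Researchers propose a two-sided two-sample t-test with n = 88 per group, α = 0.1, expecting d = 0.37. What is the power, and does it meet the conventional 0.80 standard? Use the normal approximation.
Power ≈ 0.79; the study is underpowered (power < 0.80)

Power calculation (two-sample t-test, normal approximation):
z_β = d · √(n/2) - z_{α/2}
z_β = 0.37 · √(88/2) - 1.645
z_β = 0.37 · 6.633 - 1.645
z_β = 0.809

Power = Φ(z_β) = Φ(0.809) ≈ 0.791

Effect size d = 0.37 is small by Cohen's convention (0.2/0.5/0.8).

Threshold: power ≥ 0.80 is conventionally adequate.
Power ≈ 0.79 → the study is underpowered (power < 0.80).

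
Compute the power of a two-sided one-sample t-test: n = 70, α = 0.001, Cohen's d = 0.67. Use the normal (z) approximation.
Power ≈ 0.99

Power calculation (one-sample t-test, normal approximation):
z_β = d · √n - z_{α/2}
z_β = 0.67 · √70 - 3.291
z_β = 0.67 · 8.367 - 3.291
z_β = 2.315

Power = Φ(z_β) = Φ(2.315) ≈ 0.990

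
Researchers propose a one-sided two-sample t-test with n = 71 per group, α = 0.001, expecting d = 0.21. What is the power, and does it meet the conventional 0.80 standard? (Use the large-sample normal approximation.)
Power ≈ 0.03; the study is underpowered (power < 0.80)

Power calculation (two-sample t-test, normal approximation):
z_β = d · √(n/2) - z_α
z_β = 0.21 · √(71/2) - 3.090
z_β = 0.21 · 5.958 - 3.090
z_β = -1.839

Power = Φ(z_β) = Φ(-1.839) ≈ 0.033

Effect size d = 0.21 is small by Cohen's convention (0.2/0.5/0.8).

Threshold: power ≥ 0.80 is conventionally adequate.
Power ≈ 0.03 → the study is underpowered (power < 0.80).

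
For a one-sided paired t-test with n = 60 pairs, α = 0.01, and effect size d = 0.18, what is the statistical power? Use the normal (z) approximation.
Power ≈ 0.18

Power calculation (paired t-test, normal approximation):
z_β = d · √n - z_α
z_β = 0.18 · √60 - 2.326
z_β = 0.18 · 7.746 - 2.326
z_β = -0.932

Power = Φ(z_β) = Φ(-0.932) ≈ 0.176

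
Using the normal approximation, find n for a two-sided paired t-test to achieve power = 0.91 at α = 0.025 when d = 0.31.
n = 134 pairs

Sample size formula (paired t-test, normal approximation):
n = ((z_{α/2} + z_β) / d)²

z_{α/2} = 2.241 (for α = 0.025, two-sided)
z_β = 1.341 (for power = 0.91)
d = 0.31

n = ((2.241 + 1.341) / 0.31)²
n = (11.555)²
n ≈ 133.52
Round up to the next whole number: n = 134 pairs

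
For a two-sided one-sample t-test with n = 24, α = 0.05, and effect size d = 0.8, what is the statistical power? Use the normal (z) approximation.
Power ≈ 0.97

Power calculation (one-sample t-test, normal approximation):
z_β = d · √n - z_{α/2}
z_β = 0.8 · √24 - 1.960
z_β = 0.8 · 4.899 - 1.960
z_β = 1.959

Power = Φ(z_β) = Φ(1.959) ≈ 0.975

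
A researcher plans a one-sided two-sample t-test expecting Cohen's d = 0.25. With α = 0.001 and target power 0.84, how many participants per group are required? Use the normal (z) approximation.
n = 534 per group

Sample size formula (two-sample t-test, normal approximation):
n = 2 · ((z_α + z_β) / d)²

z_α = 3.090 (for α = 0.001, one-sided)
z_β = 0.994 (for power = 0.84)
d = 0.25

n = 2 · ((3.090 + 0.994) / 0.25)²
n = 2 · (16.336)²
n ≈ 533.73
Round up to the next whole number: n = 534 per group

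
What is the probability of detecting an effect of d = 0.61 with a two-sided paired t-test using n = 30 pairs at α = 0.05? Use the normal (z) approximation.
Power ≈ 0.92

Power calculation (paired t-test, normal approximation):
z_β = d · √n - z_{α/2}
z_β = 0.61 · √30 - 1.960
z_β = 0.61 · 5.477 - 1.960
z_β = 1.381

Power = Φ(z_β) = Φ(1.381) ≈ 0.916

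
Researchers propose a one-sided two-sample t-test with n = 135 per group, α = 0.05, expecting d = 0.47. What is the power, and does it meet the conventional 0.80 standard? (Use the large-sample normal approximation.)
Power ≈ 0.99; the study is adequately powered (power ≥ 0.80)

Power calculation (two-sample t-test, normal approximation):
z_β = d · √(n/2) - z_α
z_β = 0.47 · √(135/2) - 1.645
z_β = 0.47 · 8.216 - 1.645
z_β = 2.217

Power = Φ(z_β) = Φ(2.217) ≈ 0.987

Effect size d = 0.47 is small by Cohen's convention (0.2/0.5/0.8).

Threshold: power ≥ 0.80 is conventionally adequate.
Power ≈ 0.99 → the study is adequately powered (power ≥ 0.80).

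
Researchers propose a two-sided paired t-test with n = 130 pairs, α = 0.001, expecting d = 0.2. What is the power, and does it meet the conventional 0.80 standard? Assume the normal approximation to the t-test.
Power ≈ 0.16; the study is underpowered (power < 0.80)

Power calculation (paired t-test, normal approximation):
z_β = d · √n - z_{α/2}
z_β = 0.2 · √130 - 3.291
z_β = 0.2 · 11.402 - 3.291
z_β = -1.010

Power = Φ(z_β) = Φ(-1.010) ≈ 0.156

Effect size d = 0.2 is small by Cohen's convention (0.2/0.5/0.8).

Threshold: power ≥ 0.80 is conventionally adequate.
Power ≈ 0.16 → the study is underpowered (power < 0.80).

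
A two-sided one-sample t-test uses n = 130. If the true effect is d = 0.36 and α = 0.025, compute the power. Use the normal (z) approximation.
Power ≈ 0.97

Power calculation (one-sample t-test, normal approximation):
z_β = d · √n - z_{α/2}
z_β = 0.36 · √130 - 2.241
z_β = 0.36 · 11.402 - 2.241
z_β = 1.863

Power = Φ(z_β) = Φ(1.863) ≈ 0.969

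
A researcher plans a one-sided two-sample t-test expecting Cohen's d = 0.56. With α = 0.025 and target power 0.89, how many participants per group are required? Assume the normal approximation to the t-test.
n = 65 per group

Sample size formula (two-sample t-test, normal approximation):
n = 2 · ((z_α + z_β) / d)²

z_α = 1.960 (for α = 0.025, one-sided)
z_β = 1.227 (for power = 0.89)
d = 0.56

n = 2 · ((1.960 + 1.227) / 0.56)²
n = 2 · (5.691)²
n ≈ 64.77
Round up to the next whole number: n = 65 per group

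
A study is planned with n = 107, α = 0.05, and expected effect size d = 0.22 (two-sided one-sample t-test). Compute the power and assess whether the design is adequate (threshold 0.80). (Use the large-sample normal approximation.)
Power ≈ 0.62; the study is underpowered (power < 0.80)

Power calculation (one-sample t-test, normal approximation):
z_β = d · √n - z_{α/2}
z_β = 0.22 · √107 - 1.960
z_β = 0.22 · 10.344 - 1.960
z_β = 0.316

Power = Φ(z_β) = Φ(0.316) ≈ 0.624

Effect size d = 0.22 is small by Cohen's convention (0.2/0.5/0.8).

Threshold: power ≥ 0.80 is conventionally adequate.
Power ≈ 0.62 → the study is underpowered (power < 0.80).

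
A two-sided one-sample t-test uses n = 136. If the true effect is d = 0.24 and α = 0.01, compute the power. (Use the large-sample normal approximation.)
Power ≈ 0.59

Power calculation (one-sample t-test, normal approximation):
z_β = d · √n - z_{α/2}
z_β = 0.24 · √136 - 2.576
z_β = 0.24 · 11.662 - 2.576
z_β = 0.223

Power = Φ(z_β) = Φ(0.223) ≈ 0.588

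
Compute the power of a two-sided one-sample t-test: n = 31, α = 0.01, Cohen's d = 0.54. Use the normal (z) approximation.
Power ≈ 0.67

Power calculation (one-sample t-test, normal approximation):
z_β = d · √n - z_{α/2}
z_β = 0.54 · √31 - 2.576
z_β = 0.54 · 5.568 - 2.576
z_β = 0.431

Power = Φ(z_β) = Φ(0.431) ≈ 0.667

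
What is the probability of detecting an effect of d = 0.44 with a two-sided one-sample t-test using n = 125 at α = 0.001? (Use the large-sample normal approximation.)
Power ≈ 0.95

Power calculation (one-sample t-test, normal approximation):
z_β = d · √n - z_{α/2}
z_β = 0.44 · √125 - 3.291
z_β = 0.44 · 11.180 - 3.291
z_β = 1.629

Power = Φ(z_β) = Φ(1.629) ≈ 0.948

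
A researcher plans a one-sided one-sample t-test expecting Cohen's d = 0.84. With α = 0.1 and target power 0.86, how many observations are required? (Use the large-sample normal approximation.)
n = 8

Sample size formula (one-sample t-test, normal approximation):
n = ((z_α + z_β) / d)²

z_α = 1.282 (for α = 0.1, one-sided)
z_β = 1.080 (for power = 0.86)
d = 0.84

n = ((1.282 + 1.080) / 0.84)²
n = (2.812)²
n ≈ 7.91
Round up to the next whole number: n = 8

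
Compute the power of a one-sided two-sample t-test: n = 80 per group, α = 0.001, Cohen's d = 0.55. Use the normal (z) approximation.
Power ≈ 0.65

Power calculation (two-sample t-test, normal approximation):
z_β = d · √(n/2) - z_α
z_β = 0.55 · √(80/2) - 3.090
z_β = 0.55 · 6.325 - 3.090
z_β = 0.388

Power = Φ(z_β) = Φ(0.388) ≈ 0.651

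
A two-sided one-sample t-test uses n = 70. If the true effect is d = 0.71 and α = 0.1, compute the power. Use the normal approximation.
Power ≈ 1.00

Power calculation (one-sample t-test, normal approximation):
z_β = d · √n - z_{α/2}
z_β = 0.71 · √70 - 1.645
z_β = 0.71 · 8.367 - 1.645
z_β = 4.295

Power = Φ(z_β) = Φ(4.295) ≈ 1.000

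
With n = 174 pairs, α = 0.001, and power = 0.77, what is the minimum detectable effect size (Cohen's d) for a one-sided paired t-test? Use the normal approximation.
d ≈ 0.29

Minimum detectable effect (paired t-test, normal approximation):
d = (z_α + z_β) / √n
d = (3.090 + 0.739) / √174
d = 3.829 / 13.191
d ≈ 0.29

By Cohen's convention (0.2 small / 0.5 medium / 0.8 large): small effect.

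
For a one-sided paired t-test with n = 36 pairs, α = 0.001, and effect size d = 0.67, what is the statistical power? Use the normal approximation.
Power ≈ 0.82

Power calculation (paired t-test, normal approximation):
z_β = d · √n - z_α
z_β = 0.67 · √36 - 3.090
z_β = 0.67 · 6.000 - 3.090
z_β = 0.930

Power = Φ(z_β) = Φ(0.930) ≈ 0.824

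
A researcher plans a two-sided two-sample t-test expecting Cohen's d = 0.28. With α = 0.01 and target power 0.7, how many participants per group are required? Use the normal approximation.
n = 246 per group

Sample size formula (two-sample t-test, normal approximation):
n = 2 · ((z_{α/2} + z_β) / d)²

z_{α/2} = 2.576 (for α = 0.01, two-sided)
z_β = 0.524 (for power = 0.7)
d = 0.28

n = 2 · ((2.576 + 0.524) / 0.28)²
n = 2 · (11.071)²
n ≈ 245.13
Round up to the next whole number: n = 246 per group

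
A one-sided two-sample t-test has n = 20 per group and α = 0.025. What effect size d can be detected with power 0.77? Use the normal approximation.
d ≈ 0.85

Minimum detectable effect (two-sample t-test, normal approximation):
d = (z_α + z_β) / √(n/2)
d = (1.960 + 0.739) / √(20/2)
d = 2.699 / 3.162
d ≈ 0.85

By Cohen's convention (0.2 small / 0.5 medium / 0.8 large): large effect.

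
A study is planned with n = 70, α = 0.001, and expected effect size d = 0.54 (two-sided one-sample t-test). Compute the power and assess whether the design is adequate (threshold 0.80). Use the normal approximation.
Power ≈ 0.89; the study is adequately powered (power ≥ 0.80)

Power calculation (one-sample t-test, normal approximation):
z_β = d · √n - z_{α/2}
z_β = 0.54 · √70 - 3.291
z_β = 0.54 · 8.367 - 3.291
z_β = 1.227

Power = Φ(z_β) = Φ(1.227) ≈ 0.890

Effect size d = 0.54 is medium by Cohen's convention (0.2/0.5/0.8).

Threshold: power ≥ 0.80 is conventionally adequate.
Power ≈ 0.89 → the study is adequately powered (power ≥ 0.80).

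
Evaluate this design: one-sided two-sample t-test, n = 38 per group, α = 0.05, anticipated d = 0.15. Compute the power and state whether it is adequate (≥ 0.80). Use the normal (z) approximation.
Power ≈ 0.16; the study is underpowered (power < 0.80)

Power calculation (two-sample t-test, normal approximation):
z_β = d · √(n/2) - z_α
z_β = 0.15 · √(38/2) - 1.645
z_β = 0.15 · 4.359 - 1.645
z_β = -0.991

Power = Φ(z_β) = Φ(-0.991) ≈ 0.161

Effect size d = 0.15 is very small by Cohen's convention (0.2/0.5/0.8).

Threshold: power ≥ 0.80 is conventionally adequate.
Power ≈ 0.16 → the study is underpowered (power < 0.80).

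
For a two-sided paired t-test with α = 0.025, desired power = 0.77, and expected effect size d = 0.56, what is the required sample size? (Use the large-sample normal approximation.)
n = 29 pairs

Sample size formula (paired t-test, normal approximation):
n = ((z_{α/2} + z_β) / d)²

z_{α/2} = 2.241 (for α = 0.025, two-sided)
z_β = 0.739 (for power = 0.77)
d = 0.56

n = ((2.241 + 0.739) / 0.56)²
n = (5.321)²
n ≈ 28.31
Round up to the next whole number: n = 29 pairs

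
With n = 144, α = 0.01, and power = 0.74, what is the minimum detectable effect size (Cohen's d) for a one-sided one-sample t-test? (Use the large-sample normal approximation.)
d ≈ 0.25

Minimum detectable effect (one-sample t-test, normal approximation):
d = (z_α + z_β) / √n
d = (2.326 + 0.643) / √144
d = 2.970 / 12.000
d ≈ 0.25

By Cohen's convention (0.2 small / 0.5 medium / 0.8 large): small effect.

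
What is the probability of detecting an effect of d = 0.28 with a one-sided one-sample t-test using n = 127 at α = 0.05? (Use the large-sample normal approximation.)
Power ≈ 0.93

Power calculation (one-sample t-test, normal approximation):
z_β = d · √n - z_α
z_β = 0.28 · √127 - 1.645
z_β = 0.28 · 11.269 - 1.645
z_β = 1.511

Power = Φ(z_β) = Φ(1.511) ≈ 0.935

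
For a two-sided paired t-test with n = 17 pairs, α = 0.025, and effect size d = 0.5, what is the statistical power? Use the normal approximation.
Power ≈ 0.43

Power calculation (paired t-test, normal approximation):
z_β = d · √n - z_{α/2}
z_β = 0.5 · √17 - 2.241
z_β = 0.5 · 4.123 - 2.241
z_β = -0.180

Power = Φ(z_β) = Φ(-0.180) ≈ 0.429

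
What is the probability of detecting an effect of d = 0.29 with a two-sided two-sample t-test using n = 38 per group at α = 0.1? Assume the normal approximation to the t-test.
Power ≈ 0.35

Power calculation (two-sample t-test, normal approximation):
z_β = d · √(n/2) - z_{α/2}
z_β = 0.29 · √(38/2) - 1.645
z_β = 0.29 · 4.359 - 1.645
z_β = -0.381

Power = Φ(z_β) = Φ(-0.381) ≈ 0.352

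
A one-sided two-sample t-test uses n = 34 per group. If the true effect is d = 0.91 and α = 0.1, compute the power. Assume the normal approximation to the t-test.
Power ≈ 0.99

Power calculation (two-sample t-test, normal approximation):
z_β = d · √(n/2) - z_α
z_β = 0.91 · √(34/2) - 1.282
z_β = 0.91 · 4.123 - 1.282
z_β = 2.470

Power = Φ(z_β) = Φ(2.470) ≈ 0.993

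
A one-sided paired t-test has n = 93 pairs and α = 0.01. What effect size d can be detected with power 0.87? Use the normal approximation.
d ≈ 0.36

Minimum detectable effect (paired t-test, normal approximation):
d = (z_α + z_β) / √n
d = (2.326 + 1.126) / √93
d = 3.453 / 9.644
d ≈ 0.36

By Cohen's convention (0.2 small / 0.5 medium / 0.8 large): small effect.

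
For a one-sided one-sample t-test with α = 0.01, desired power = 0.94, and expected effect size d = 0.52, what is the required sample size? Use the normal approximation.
n = 56

Sample size formula (one-sample t-test, normal approximation):
n = ((z_α + z_β) / d)²

z_α = 2.326 (for α = 0.01, one-sided)
z_β = 1.555 (for power = 0.94)
d = 0.52

n = ((2.326 + 1.555) / 0.52)²
n = (7.463)²
n ≈ 55.70
Round up to the next whole number: n = 56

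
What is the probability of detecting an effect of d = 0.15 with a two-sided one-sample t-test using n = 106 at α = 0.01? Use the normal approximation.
Power ≈ 0.15

Power calculation (one-sample t-test, normal approximation):
z_β = d · √n - z_{α/2}
z_β = 0.15 · √106 - 2.576
z_β = 0.15 · 10.296 - 2.576
z_β = -1.031

Power = Φ(z_β) = Φ(-1.031) ≈ 0.151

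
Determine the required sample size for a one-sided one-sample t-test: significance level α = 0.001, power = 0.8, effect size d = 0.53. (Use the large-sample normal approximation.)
n = 56

Sample size formula (one-sample t-test, normal approximation):
n = ((z_α + z_β) / d)²

z_α = 3.090 (for α = 0.001, one-sided)
z_β = 0.842 (for power = 0.8)
d = 0.53

n = ((3.090 + 0.842) / 0.53)²
n = (7.419)²
n ≈ 55.04
Round up to the next whole number: n = 56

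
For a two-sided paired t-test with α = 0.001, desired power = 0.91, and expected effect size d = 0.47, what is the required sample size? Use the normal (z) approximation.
n = 98 pairs

Sample size formula (paired t-test, normal approximation):
n = ((z_{α/2} + z_β) / d)²

z_{α/2} = 3.291 (for α = 0.001, two-sided)
z_β = 1.341 (for power = 0.91)
d = 0.47

n = ((3.291 + 1.341) / 0.47)²
n = (9.855)²
n ≈ 97.12
Round up to the next whole number: n = 98 pairs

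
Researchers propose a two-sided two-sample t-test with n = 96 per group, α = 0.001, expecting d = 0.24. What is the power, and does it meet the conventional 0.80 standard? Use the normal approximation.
Power ≈ 0.05; the study is underpowered (power < 0.80)

Power calculation (two-sample t-test, normal approximation):
z_β = d · √(n/2) - z_{α/2}
z_β = 0.24 · √(96/2) - 3.291
z_β = 0.24 · 6.928 - 3.291
z_β = -1.628

Power = Φ(z_β) = Φ(-1.628) ≈ 0.052

Effect size d = 0.24 is small by Cohen's convention (0.2/0.5/0.8).

Threshold: power ≥ 0.80 is conventionally adequate.
Power ≈ 0.05 → the study is underpowered (power < 0.80).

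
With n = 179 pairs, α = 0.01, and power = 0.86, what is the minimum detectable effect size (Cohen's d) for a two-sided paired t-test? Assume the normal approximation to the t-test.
d ≈ 0.27

Minimum detectable effect (paired t-test, normal approximation):
d = (z_{α/2} + z_β) / √n
d = (2.576 + 1.080) / √179
d = 3.656 / 13.379
d ≈ 0.27

By Cohen's convention (0.2 small / 0.5 medium / 0.8 large): small effect.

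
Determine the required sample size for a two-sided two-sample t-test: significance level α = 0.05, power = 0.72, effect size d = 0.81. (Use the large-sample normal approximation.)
n = 20 per group

Sample size formula (two-sample t-test, normal approximation):
n = 2 · ((z_{α/2} + z_β) / d)²

z_{α/2} = 1.960 (for α = 0.05, two-sided)
z_β = 0.583 (for power = 0.72)
d = 0.81

n = 2 · ((1.960 + 0.583) / 0.81)²
n = 2 · (3.140)²
n ≈ 19.72
Round up to the next whole number: n = 20 per group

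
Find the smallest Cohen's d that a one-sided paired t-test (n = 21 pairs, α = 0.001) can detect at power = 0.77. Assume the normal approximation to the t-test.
d ≈ 0.84

Minimum detectable effect (paired t-test, normal approximation):
d = (z_α + z_β) / √n
d = (3.090 + 0.739) / √21
d = 3.829 / 4.583
d ≈ 0.84

By Cohen's convention (0.2 small / 0.5 medium / 0.8 large): large effect.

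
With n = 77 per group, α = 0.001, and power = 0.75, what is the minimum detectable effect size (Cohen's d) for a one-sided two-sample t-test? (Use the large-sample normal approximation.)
d ≈ 0.61

Minimum detectable effect (two-sample t-test, normal approximation):
d = (z_α + z_β) / √(n/2)
d = (3.090 + 0.674) / √(77/2)
d = 3.765 / 6.205
d ≈ 0.61

By Cohen's convention (0.2 small / 0.5 medium / 0.8 large): medium effect.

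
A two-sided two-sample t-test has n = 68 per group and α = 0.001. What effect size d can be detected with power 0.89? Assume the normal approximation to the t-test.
d ≈ 0.77

Minimum detectable effect (two-sample t-test, normal approximation):
d = (z_{α/2} + z_β) / √(n/2)
d = (3.291 + 1.227) / √(68/2)
d = 4.517 / 5.831
d ≈ 0.77

By Cohen's convention (0.2 small / 0.5 medium / 0.8 large): medium effect.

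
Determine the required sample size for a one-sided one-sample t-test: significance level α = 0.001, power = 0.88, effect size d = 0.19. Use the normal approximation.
n = 504

Sample size formula (one-sample t-test, normal approximation):
n = ((z_α + z_β) / d)²

z_α = 3.090 (for α = 0.001, one-sided)
z_β = 1.175 (for power = 0.88)
d = 0.19

n = ((3.090 + 1.175) / 0.19)²
n = (22.447)²
n ≈ 503.87
Round up to the next whole number: n = 504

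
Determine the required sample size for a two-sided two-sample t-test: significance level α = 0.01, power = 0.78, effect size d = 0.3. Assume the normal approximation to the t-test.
n = 250 per group

Sample size formula (two-sample t-test, normal approximation):
n = 2 · ((z_{α/2} + z_β) / d)²

z_{α/2} = 2.576 (for α = 0.01, two-sided)
z_β = 0.772 (for power = 0.78)
d = 0.3

n = 2 · ((2.576 + 0.772) / 0.3)²
n = 2 · (11.160)²
n ≈ 249.09
Round up to the next whole number: n = 250 per group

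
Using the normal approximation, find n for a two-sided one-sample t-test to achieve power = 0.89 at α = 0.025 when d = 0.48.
n = 53

Sample size formula (one-sample t-test, normal approximation):
n = ((z_{α/2} + z_β) / d)²

z_{α/2} = 2.241 (for α = 0.025, two-sided)
z_β = 1.227 (for power = 0.89)
d = 0.48

n = ((2.241 + 1.227) / 0.48)²
n = (7.225)²
n ≈ 52.20
Round up to the next whole number: n = 53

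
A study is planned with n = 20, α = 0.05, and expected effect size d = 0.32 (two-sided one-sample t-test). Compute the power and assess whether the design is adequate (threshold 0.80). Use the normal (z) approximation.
Power ≈ 0.30; the study is underpowered (power < 0.80)

Power calculation (one-sample t-test, normal approximation):
z_β = d · √n - z_{α/2}
z_β = 0.32 · √20 - 1.960
z_β = 0.32 · 4.472 - 1.960
z_β = -0.529

Power = Φ(z_β) = Φ(-0.529) ≈ 0.298

Effect size d = 0.32 is small by Cohen's convention (0.2/0.5/0.8).

Threshold: power ≥ 0.80 is conventionally adequate.
Power ≈ 0.30 → the study is underpowered (power < 0.80).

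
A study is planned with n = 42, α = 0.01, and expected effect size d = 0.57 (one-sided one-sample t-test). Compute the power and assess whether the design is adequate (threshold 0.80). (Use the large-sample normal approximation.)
Power ≈ 0.91; the study is adequately powered (power ≥ 0.80)

Power calculation (one-sample t-test, normal approximation):
z_β = d · √n - z_α
z_β = 0.57 · √42 - 2.326
z_β = 0.57 · 6.481 - 2.326
z_β = 1.368

Power = Φ(z_β) = Φ(1.368) ≈ 0.914

Effect size d = 0.57 is medium by Cohen's convention (0.2/0.5/0.8).

Threshold: power ≥ 0.80 is conventionally adequate.
Power ≈ 0.91 → the study is adequately powered (power ≥ 0.80).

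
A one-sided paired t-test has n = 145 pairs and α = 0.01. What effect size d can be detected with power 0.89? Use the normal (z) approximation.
d ≈ 0.30

Minimum detectable effect (paired t-test, normal approximation):
d = (z_α + z_β) / √n
d = (2.326 + 1.227) / √145
d = 3.553 / 12.042
d ≈ 0.30

By Cohen's convention (0.2 small / 0.5 medium / 0.8 large): small effect.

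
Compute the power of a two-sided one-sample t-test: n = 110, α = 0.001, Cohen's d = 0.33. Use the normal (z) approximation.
Power ≈ 0.57

Power calculation (one-sample t-test, normal approximation):
z_β = d · √n - z_{α/2}
z_β = 0.33 · √110 - 3.291
z_β = 0.33 · 10.488 - 3.291
z_β = 0.171

Power = Φ(z_β) = Φ(0.171) ≈ 0.568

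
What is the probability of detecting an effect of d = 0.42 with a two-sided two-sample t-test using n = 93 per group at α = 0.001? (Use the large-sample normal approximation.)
Power ≈ 0.33

Power calculation (two-sample t-test, normal approximation):
z_β = d · √(n/2) - z_{α/2}
z_β = 0.42 · √(93/2) - 3.291
z_β = 0.42 · 6.819 - 3.291
z_β = -0.427

Power = Φ(z_β) = Φ(-0.427) ≈ 0.335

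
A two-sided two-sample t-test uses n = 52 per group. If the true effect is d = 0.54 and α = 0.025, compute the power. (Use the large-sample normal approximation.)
Power ≈ 0.70

Power calculation (two-sample t-test, normal approximation):
z_β = d · √(n/2) - z_{α/2}
z_β = 0.54 · √(52/2) - 2.241
z_β = 0.54 · 5.099 - 2.241
z_β = 0.512

Power = Φ(z_β) = Φ(0.512) ≈ 0.696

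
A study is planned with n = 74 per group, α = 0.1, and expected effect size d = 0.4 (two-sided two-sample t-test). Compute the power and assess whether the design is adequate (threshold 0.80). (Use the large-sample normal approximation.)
Power ≈ 0.78; the study is underpowered (power < 0.80)

Power calculation (two-sample t-test, normal approximation):
z_β = d · √(n/2) - z_{α/2}
z_β = 0.4 · √(74/2) - 1.645
z_β = 0.4 · 6.083 - 1.645
z_β = 0.788

Power = Φ(z_β) = Φ(0.788) ≈ 0.785

Effect size d = 0.4 is small by Cohen's convention (0.2/0.5/0.8).

Threshold: power ≥ 0.80 is conventionally adequate.
Power ≈ 0.78 → the study is underpowered (power < 0.80).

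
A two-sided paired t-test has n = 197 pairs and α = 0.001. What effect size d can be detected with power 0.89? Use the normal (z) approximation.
d ≈ 0.32

Minimum detectable effect (paired t-test, normal approximation):
d = (z_{α/2} + z_β) / √n
d = (3.291 + 1.227) / √197
d = 4.517 / 14.036
d ≈ 0.32

By Cohen's convention (0.2 small / 0.5 medium / 0.8 large): small effect.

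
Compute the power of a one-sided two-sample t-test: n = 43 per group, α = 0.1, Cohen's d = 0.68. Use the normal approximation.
Power ≈ 0.97

Power calculation (two-sample t-test, normal approximation):
z_β = d · √(n/2) - z_α
z_β = 0.68 · √(43/2) - 1.282
z_β = 0.68 · 4.637 - 1.282
z_β = 1.871

Power = Φ(z_β) = Φ(1.871) ≈ 0.969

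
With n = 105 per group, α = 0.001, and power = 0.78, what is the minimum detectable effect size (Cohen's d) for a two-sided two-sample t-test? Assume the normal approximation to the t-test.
d ≈ 0.56

Minimum detectable effect (two-sample t-test, normal approximation):
d = (z_{α/2} + z_β) / √(n/2)
d = (3.291 + 0.772) / √(105/2)
d = 4.063 / 7.246
d ≈ 0.56

By Cohen's convention (0.2 small / 0.5 medium / 0.8 large): medium effect.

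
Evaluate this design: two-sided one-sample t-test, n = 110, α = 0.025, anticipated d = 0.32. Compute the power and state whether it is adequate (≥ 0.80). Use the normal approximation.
Power ≈ 0.87; the study is adequately powered (power ≥ 0.80)

Power calculation (one-sample t-test, normal approximation):
z_β = d · √n - z_{α/2}
z_β = 0.32 · √110 - 2.241
z_β = 0.32 · 10.488 - 2.241
z_β = 1.115

Power = Φ(z_β) = Φ(1.115) ≈ 0.868

Effect size d = 0.32 is small by Cohen's convention (0.2/0.5/0.8).

Threshold: power ≥ 0.80 is conventionally adequate.
Power ≈ 0.87 → the study is adequately powered (power ≥ 0.80).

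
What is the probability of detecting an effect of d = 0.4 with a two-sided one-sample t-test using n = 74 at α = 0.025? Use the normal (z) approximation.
Power ≈ 0.88

Power calculation (one-sample t-test, normal approximation):
z_β = d · √n - z_{α/2}
z_β = 0.4 · √74 - 2.241
z_β = 0.4 · 8.602 - 2.241
z_β = 1.200

Power = Φ(z_β) = Φ(1.200) ≈ 0.885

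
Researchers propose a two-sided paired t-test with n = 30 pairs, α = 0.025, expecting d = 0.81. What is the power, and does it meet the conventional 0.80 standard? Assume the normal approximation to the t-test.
Power ≈ 0.99; the study is adequately powered (power ≥ 0.80)

Power calculation (paired t-test, normal approximation):
z_β = d · √n - z_{α/2}
z_β = 0.81 · √30 - 2.241
z_β = 0.81 · 5.477 - 2.241
z_β = 2.195

Power = Φ(z_β) = Φ(2.195) ≈ 0.986

Effect size d = 0.81 is large by Cohen's convention (0.2/0.5/0.8).

Threshold: power ≥ 0.80 is conventionally adequate.
Power ≈ 0.99 → the study is adequately powered (power ≥ 0.80).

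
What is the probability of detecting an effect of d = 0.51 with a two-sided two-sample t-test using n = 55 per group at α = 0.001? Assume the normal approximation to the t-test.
Power ≈ 0.27

Power calculation (two-sample t-test, normal approximation):
z_β = d · √(n/2) - z_{α/2}
z_β = 0.51 · √(55/2) - 3.291
z_β = 0.51 · 5.244 - 3.291
z_β = -0.616

Power = Φ(z_β) = Φ(-0.616) ≈ 0.269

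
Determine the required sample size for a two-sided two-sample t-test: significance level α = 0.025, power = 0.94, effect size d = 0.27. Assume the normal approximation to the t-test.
n = 396 per group

Sample size formula (two-sample t-test, normal approximation):
n = 2 · ((z_{α/2} + z_β) / d)²

z_{α/2} = 2.241 (for α = 0.025, two-sided)
z_β = 1.555 (for power = 0.94)
d = 0.27

n = 2 · ((2.241 + 1.555) / 0.27)²
n = 2 · (14.059)²
n ≈ 395.31
Round up to the next whole number: n = 396 per group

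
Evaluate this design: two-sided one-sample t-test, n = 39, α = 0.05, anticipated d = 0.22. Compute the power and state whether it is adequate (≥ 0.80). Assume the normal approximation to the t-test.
Power ≈ 0.28; the study is underpowered (power < 0.80)

Power calculation (one-sample t-test, normal approximation):
z_β = d · √n - z_{α/2}
z_β = 0.22 · √39 - 1.960
z_β = 0.22 · 6.245 - 1.960
z_β = -0.586

Power = Φ(z_β) = Φ(-0.586) ≈ 0.279

Effect size d = 0.22 is small by Cohen's convention (0.2/0.5/0.8).

Threshold: power ≥ 0.80 is conventionally adequate.
Power ≈ 0.28 → the study is underpowered (power < 0.80).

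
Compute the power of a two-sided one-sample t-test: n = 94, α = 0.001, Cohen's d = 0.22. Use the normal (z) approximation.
Power ≈ 0.12

Power calculation (one-sample t-test, normal approximation):
z_β = d · √n - z_{α/2}
z_β = 0.22 · √94 - 3.291
z_β = 0.22 · 9.695 - 3.291
z_β = -1.158

Power = Φ(z_β) = Φ(-1.158) ≈ 0.124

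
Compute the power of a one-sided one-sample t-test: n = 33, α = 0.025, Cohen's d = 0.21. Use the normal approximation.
Power ≈ 0.23

Power calculation (one-sample t-test, normal approximation):
z_β = d · √n - z_α
z_β = 0.21 · √33 - 1.960
z_β = 0.21 · 5.745 - 1.960
z_β = -0.754

Power = Φ(z_β) = Φ(-0.754) ≈ 0.226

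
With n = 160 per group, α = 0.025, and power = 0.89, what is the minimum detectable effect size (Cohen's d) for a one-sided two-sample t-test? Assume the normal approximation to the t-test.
d ≈ 0.36

Minimum detectable effect (two-sample t-test, normal approximation):
d = (z_α + z_β) / √(n/2)
d = (1.960 + 1.227) / √(160/2)
d = 3.186 / 8.944
d ≈ 0.36

By Cohen's convention (0.2 small / 0.5 medium / 0.8 large): small effect.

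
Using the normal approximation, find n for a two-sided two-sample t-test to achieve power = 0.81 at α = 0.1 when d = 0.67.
n = 29 per group

Sample size formula (two-sample t-test, normal approximation):
n = 2 · ((z_{α/2} + z_β) / d)²

z_{α/2} = 1.645 (for α = 0.1, two-sided)
z_β = 0.878 (for power = 0.81)
d = 0.67

n = 2 · ((1.645 + 0.878) / 0.67)²
n = 2 · (3.766)²
n ≈ 28.37
Round up to the next whole number: n = 29 per group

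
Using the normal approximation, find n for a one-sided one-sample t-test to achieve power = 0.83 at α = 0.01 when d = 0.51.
n = 42

Sample size formula (one-sample t-test, normal approximation):
n = ((z_α + z_β) / d)²

z_α = 2.326 (for α = 0.01, one-sided)
z_β = 0.954 (for power = 0.83)
d = 0.51

n = ((2.326 + 0.954) / 0.51)²
n = (6.431)²
n ≈ 41.36
Round up to the next whole number: n = 42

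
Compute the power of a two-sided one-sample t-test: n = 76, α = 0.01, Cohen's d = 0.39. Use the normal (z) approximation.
Power ≈ 0.80

Power calculation (one-sample t-test, normal approximation):
z_β = d · √n - z_{α/2}
z_β = 0.39 · √76 - 2.576
z_β = 0.39 · 8.718 - 2.576
z_β = 0.824

Power = Φ(z_β) = Φ(0.824) ≈ 0.795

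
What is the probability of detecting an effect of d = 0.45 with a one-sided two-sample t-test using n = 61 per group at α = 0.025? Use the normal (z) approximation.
Power ≈ 0.70

Power calculation (two-sample t-test, normal approximation):
z_β = d · √(n/2) - z_α
z_β = 0.45 · √(61/2) - 1.960
z_β = 0.45 · 5.523 - 1.960
z_β = 0.525

Power = Φ(z_β) = Φ(0.525) ≈ 0.700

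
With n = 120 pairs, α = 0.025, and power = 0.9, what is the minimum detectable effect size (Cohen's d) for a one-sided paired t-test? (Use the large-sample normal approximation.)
d ≈ 0.30

Minimum detectable effect (paired t-test, normal approximation):
d = (z_α + z_β) / √n
d = (1.960 + 1.282) / √120
d = 3.242 / 10.954
d ≈ 0.30

By Cohen's convention (0.2 small / 0.5 medium / 0.8 large): small effect.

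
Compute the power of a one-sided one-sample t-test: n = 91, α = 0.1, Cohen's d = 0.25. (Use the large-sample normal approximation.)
Power ≈ 0.87

Power calculation (one-sample t-test, normal approximation):
z_β = d · √n - z_α
z_β = 0.25 · √91 - 1.282
z_β = 0.25 · 9.539 - 1.282
z_β = 1.103

Power = Φ(z_β) = Φ(1.103) ≈ 0.865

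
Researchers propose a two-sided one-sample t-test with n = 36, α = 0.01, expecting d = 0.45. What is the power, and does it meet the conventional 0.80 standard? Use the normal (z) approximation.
Power ≈ 0.55; the study is underpowered (power < 0.80)

Power calculation (one-sample t-test, normal approximation):
z_β = d · √n - z_{α/2}
z_β = 0.45 · √36 - 2.576
z_β = 0.45 · 6.000 - 2.576
z_β = 0.124

Power = Φ(z_β) = Φ(0.124) ≈ 0.549

Effect size d = 0.45 is small by Cohen's convention (0.2/0.5/0.8).

Threshold: power ≥ 0.80 is conventionally adequate.
Power ≈ 0.55 → the study is underpowered (power < 0.80).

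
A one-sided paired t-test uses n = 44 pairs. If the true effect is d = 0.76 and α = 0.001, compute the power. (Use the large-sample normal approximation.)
Power ≈ 0.97

Power calculation (paired t-test, normal approximation):
z_β = d · √n - z_α
z_β = 0.76 · √44 - 3.090
z_β = 0.76 · 6.633 - 3.090
z_β = 1.951

Power = Φ(z_β) = Φ(1.951) ≈ 0.974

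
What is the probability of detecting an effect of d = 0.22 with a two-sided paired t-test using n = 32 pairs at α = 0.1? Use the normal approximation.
Power ≈ 0.34

Power calculation (paired t-test, normal approximation):
z_β = d · √n - z_{α/2}
z_β = 0.22 · √32 - 1.645
z_β = 0.22 · 5.657 - 1.645
z_β = -0.400

Power = Φ(z_β) = Φ(-0.400) ≈ 0.344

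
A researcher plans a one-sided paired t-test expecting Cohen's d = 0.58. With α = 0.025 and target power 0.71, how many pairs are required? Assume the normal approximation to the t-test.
n = 19 pairs

Sample size formula (paired t-test, normal approximation):
n = ((z_α + z_β) / d)²

z_α = 1.960 (for α = 0.025, one-sided)
z_β = 0.553 (for power = 0.71)
d = 0.58

n = ((1.960 + 0.553) / 0.58)²
n = (4.333)²
n ≈ 18.77
Round up to the next whole number: n = 19 pairs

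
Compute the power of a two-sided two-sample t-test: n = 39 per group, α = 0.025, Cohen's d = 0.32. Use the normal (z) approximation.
Power ≈ 0.20

Power calculation (two-sample t-test, normal approximation):
z_β = d · √(n/2) - z_{α/2}
z_β = 0.32 · √(39/2) - 2.241
z_β = 0.32 · 4.416 - 2.241
z_β = -0.828

Power = Φ(z_β) = Φ(-0.828) ≈ 0.204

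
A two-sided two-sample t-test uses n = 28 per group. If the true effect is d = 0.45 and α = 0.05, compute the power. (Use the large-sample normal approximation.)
Power ≈ 0.39

Power calculation (two-sample t-test, normal approximation):
z_β = d · √(n/2) - z_{α/2}
z_β = 0.45 · √(28/2) - 1.960
z_β = 0.45 · 3.742 - 1.960
z_β = -0.276

Power = Φ(z_β) = Φ(-0.276) ≈ 0.391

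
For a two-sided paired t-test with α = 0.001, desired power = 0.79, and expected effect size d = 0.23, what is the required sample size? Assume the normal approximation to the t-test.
n = 318 pairs

Sample size formula (paired t-test, normal approximation):
n = ((z_{α/2} + z_β) / d)²

z_{α/2} = 3.291 (for α = 0.001, two-sided)
z_β = 0.806 (for power = 0.79)
d = 0.23

n = ((3.291 + 0.806) / 0.23)²
n = (17.813)²
n ≈ 317.30
Round up to the next whole number: n = 318 pairs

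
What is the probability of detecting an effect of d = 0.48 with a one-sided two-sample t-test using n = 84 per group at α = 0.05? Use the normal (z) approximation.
Power ≈ 0.93

Power calculation (two-sample t-test, normal approximation):
z_β = d · √(n/2) - z_α
z_β = 0.48 · √(84/2) - 1.645
z_β = 0.48 · 6.481 - 1.645
z_β = 1.466

Power = Φ(z_β) = Φ(1.466) ≈ 0.929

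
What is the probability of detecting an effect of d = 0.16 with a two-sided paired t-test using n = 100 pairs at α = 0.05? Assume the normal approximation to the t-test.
Power ≈ 0.36

Power calculation (paired t-test, normal approximation):
z_β = d · √n - z_{α/2}
z_β = 0.16 · √100 - 1.960
z_β = 0.16 · 10.000 - 1.960
z_β = -0.360

Power = Φ(z_β) = Φ(-0.360) ≈ 0.359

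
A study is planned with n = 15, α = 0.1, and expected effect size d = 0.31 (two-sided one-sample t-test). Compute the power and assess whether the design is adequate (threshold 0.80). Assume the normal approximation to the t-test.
Power ≈ 0.33; the study is underpowered (power < 0.80)

Power calculation (one-sample t-test, normal approximation):
z_β = d · √n - z_{α/2}
z_β = 0.31 · √15 - 1.645
z_β = 0.31 · 3.873 - 1.645
z_β = -0.444

Power = Φ(z_β) = Φ(-0.444) ≈ 0.328

Effect size d = 0.31 is small by Cohen's convention (0.2/0.5/0.8).

Threshold: power ≥ 0.80 is conventionally adequate.
Power ≈ 0.33 → the study is underpowered (power < 0.80).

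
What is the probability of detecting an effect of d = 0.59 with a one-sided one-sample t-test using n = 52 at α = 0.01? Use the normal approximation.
Power ≈ 0.97

Power calculation (one-sample t-test, normal approximation):
z_β = d · √n - z_α
z_β = 0.59 · √52 - 2.326
z_β = 0.59 · 7.211 - 2.326
z_β = 1.928

Power = Φ(z_β) = Φ(1.928) ≈ 0.973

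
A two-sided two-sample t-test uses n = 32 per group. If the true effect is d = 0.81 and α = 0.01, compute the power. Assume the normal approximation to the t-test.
Power ≈ 0.75

Power calculation (two-sample t-test, normal approximation):
z_β = d · √(n/2) - z_{α/2}
z_β = 0.81 · √(32/2) - 2.576
z_β = 0.81 · 4.000 - 2.576
z_β = 0.664

Power = Φ(z_β) = Φ(0.664) ≈ 0.747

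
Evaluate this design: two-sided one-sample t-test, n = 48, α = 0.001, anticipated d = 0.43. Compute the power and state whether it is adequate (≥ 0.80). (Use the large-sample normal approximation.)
Power ≈ 0.38; the study is underpowered (power < 0.80)

Power calculation (one-sample t-test, normal approximation):
z_β = d · √n - z_{α/2}
z_β = 0.43 · √48 - 3.291
z_β = 0.43 · 6.928 - 3.291
z_β = -0.311

Power = Φ(z_β) = Φ(-0.311) ≈ 0.378

Effect size d = 0.43 is small by Cohen's convention (0.2/0.5/0.8).

Threshold: power ≥ 0.80 is conventionally adequate.
Power ≈ 0.38 → the study is underpowered (power < 0.80).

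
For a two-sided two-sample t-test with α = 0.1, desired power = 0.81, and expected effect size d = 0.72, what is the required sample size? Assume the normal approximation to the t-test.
n = 25 per group

Sample size formula (two-sample t-test, normal approximation):
n = 2 · ((z_{α/2} + z_β) / d)²

z_{α/2} = 1.645 (for α = 0.1, two-sided)
z_β = 0.878 (for power = 0.81)
d = 0.72

n = 2 · ((1.645 + 0.878) / 0.72)²
n = 2 · (3.504)²
n ≈ 24.56
Round up to the next whole number: n = 25 per group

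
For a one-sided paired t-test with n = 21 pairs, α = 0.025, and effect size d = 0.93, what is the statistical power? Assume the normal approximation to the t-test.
Power ≈ 0.99

Power calculation (paired t-test, normal approximation):
z_β = d · √n - z_α
z_β = 0.93 · √21 - 1.960
z_β = 0.93 · 4.583 - 1.960
z_β = 2.302

Power = Φ(z_β) = Φ(2.302) ≈ 0.989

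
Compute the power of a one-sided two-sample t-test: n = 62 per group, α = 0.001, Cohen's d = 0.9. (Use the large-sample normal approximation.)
Power ≈ 0.97

Power calculation (two-sample t-test, normal approximation):
z_β = d · √(n/2) - z_α
z_β = 0.9 · √(62/2) - 3.090
z_β = 0.9 · 5.568 - 3.090
z_β = 1.921

Power = Φ(z_β) = Φ(1.921) ≈ 0.973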